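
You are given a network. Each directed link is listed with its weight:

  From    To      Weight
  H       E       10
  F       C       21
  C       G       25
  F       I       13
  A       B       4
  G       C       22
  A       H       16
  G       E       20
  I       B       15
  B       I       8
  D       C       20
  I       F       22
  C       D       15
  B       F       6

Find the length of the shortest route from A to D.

Enumerating some paths:
A → B → I → F → C → D: 4+8+22+21+15 = 70
A → B → F → C → D: 4+6+21+15 = 46
The minimum is 46 via A → B → F → C → D.

46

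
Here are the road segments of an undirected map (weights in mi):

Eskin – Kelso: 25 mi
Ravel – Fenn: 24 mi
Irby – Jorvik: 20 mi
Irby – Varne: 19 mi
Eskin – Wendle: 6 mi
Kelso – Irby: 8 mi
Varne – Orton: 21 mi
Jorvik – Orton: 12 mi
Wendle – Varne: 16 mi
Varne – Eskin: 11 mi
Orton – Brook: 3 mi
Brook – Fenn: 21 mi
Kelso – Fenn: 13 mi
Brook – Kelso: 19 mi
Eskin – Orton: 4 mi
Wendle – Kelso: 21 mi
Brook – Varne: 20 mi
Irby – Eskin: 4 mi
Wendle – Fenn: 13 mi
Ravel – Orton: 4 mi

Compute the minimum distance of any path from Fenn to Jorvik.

35 mi

Enumerating some paths:
Fenn - Wendle - Eskin - Orton - Jorvik: 13+6+4+12 = 35
Fenn - Brook - Orton - Jorvik: 21+3+12 = 36
Cheapest is Fenn - Wendle - Eskin - Orton - Jorvik at 35 mi.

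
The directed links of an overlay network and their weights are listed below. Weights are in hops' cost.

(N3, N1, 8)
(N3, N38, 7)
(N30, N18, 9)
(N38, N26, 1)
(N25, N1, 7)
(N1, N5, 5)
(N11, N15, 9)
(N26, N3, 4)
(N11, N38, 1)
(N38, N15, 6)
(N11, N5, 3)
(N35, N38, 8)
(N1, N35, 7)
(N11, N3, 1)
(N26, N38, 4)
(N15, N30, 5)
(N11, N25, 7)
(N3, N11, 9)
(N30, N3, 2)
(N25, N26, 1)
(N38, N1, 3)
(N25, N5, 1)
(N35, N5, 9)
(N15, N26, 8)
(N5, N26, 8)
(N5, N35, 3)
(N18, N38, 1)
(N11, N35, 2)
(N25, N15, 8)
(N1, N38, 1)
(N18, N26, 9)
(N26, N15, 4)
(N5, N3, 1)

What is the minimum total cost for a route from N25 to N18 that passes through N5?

Best N25 to N5: N25–N5 costing 1
Shortest N5→N18: N5–N26–N15–N30–N18 = 26
Total via N5: 1 + 26 = 27 hops' cost.

27 hops' cost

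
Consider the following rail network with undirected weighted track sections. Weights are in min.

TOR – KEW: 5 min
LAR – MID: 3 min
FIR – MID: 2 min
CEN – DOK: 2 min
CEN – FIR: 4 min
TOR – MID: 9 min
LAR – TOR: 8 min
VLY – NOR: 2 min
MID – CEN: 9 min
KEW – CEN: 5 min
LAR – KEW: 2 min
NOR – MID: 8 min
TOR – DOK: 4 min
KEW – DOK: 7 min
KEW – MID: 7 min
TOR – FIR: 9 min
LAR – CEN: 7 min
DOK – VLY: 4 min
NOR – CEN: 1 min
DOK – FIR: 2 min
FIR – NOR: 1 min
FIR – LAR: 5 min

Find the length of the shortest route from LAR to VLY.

Settle nodes by increasing distance from LAR:
LAR: 0
KEW: 2  (via LAR)
MID: 3  (via LAR)
FIR: 5  (via LAR)
NOR: 6  (via FIR)
DOK: 7  (via FIR)
TOR: 7  (via KEW)
CEN: 7  (via LAR)
VLY: 8  (via NOR)
Shortest route: LAR–FIR–NOR–VLY = 8 min.

8 min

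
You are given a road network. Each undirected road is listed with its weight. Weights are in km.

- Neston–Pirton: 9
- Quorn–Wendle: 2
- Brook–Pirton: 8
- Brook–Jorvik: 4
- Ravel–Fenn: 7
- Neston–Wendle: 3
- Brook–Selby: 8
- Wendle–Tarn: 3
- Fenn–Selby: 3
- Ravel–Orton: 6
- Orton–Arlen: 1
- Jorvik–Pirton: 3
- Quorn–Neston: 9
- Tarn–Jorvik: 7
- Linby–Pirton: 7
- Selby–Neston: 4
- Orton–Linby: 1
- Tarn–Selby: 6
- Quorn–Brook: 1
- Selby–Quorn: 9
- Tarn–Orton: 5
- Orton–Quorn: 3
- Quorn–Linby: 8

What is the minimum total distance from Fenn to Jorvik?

15 km

Enumerating some paths:
Fenn - Selby - Brook - Jorvik: 3+8+4 = 15
Fenn - Selby - Tarn - Jorvik: 3+6+7 = 16
The minimum is 15 km via Fenn - Selby - Brook - Jorvik.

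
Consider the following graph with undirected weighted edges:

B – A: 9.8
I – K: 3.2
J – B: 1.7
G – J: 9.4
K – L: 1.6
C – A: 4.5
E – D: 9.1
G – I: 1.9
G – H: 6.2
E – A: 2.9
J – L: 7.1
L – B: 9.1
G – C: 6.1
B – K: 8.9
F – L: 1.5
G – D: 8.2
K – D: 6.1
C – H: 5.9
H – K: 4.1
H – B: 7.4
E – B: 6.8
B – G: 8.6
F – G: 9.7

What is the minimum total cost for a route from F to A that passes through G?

Shortest F→G: F–L–K–I–G = 8.2
Shortest G→A: G–C–A = 10.6
Total via G: 8.2 + 10.6 = 18.8.

18.8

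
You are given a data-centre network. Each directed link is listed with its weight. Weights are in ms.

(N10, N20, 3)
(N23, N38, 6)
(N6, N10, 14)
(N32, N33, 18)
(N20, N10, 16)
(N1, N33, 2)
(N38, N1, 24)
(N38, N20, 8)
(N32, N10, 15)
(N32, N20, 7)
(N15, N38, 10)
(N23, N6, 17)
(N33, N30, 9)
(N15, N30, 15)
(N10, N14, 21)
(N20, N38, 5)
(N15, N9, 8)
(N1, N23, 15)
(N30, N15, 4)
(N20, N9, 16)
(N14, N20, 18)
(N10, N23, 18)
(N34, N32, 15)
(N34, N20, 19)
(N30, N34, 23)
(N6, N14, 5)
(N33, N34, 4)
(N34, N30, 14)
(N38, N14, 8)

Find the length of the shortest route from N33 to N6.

Compare a few routes:
N33 - N34 - N20 - N10 - N23 - N6: 4+19+16+18+17 = 74
N33 - N34 - N32 - N10 - N23 - N6: 4+15+15+18+17 = 69
The minimum is 69 ms via N33 - N34 - N32 - N10 - N23 - N6.

69 ms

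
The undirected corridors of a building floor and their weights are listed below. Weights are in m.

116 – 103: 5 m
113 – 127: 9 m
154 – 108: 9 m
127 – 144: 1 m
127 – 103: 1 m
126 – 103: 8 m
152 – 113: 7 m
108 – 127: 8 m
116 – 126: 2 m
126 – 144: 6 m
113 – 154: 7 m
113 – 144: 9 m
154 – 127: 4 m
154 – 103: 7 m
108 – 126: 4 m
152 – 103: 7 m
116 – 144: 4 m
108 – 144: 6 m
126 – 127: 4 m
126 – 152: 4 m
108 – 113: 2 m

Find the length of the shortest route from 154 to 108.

Settle nodes by increasing distance from 154:
154: 0
127: 4  (via 154)
144: 5  (via 127)
103: 5  (via 127)
113: 7  (via 154)
126: 8  (via 127)
116: 9  (via 144)
108: 9  (via 154)
Shortest route: 154 → 108 = 9 m.

9 m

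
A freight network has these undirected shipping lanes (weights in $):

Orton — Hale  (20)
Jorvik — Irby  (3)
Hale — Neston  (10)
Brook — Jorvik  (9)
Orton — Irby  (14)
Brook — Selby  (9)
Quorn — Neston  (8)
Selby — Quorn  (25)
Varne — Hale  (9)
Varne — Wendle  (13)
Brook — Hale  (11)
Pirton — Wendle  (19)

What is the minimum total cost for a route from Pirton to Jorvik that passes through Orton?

$78

Shortest Pirton→Orton: Pirton–Wendle–Varne–Hale–Orton = 61
Best Orton to Jorvik: Orton–Irby–Jorvik costing 17
Total via Orton: 61 + 17 = $78.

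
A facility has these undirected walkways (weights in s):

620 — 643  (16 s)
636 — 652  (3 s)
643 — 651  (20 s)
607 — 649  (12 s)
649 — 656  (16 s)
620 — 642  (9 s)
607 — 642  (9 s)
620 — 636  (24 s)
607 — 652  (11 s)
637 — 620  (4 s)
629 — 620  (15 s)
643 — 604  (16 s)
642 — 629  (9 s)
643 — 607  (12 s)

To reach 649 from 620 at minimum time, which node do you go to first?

642

Enumerating some paths:
620 - 642 - 607 - 649: 9+9+12 = 30
620 - 629 - 642 - 607 - 649: 15+9+9+12 = 45
620 - 643 - 607 - 649: 16+12+12 = 40
The minimum is 30 s via 620 - 642 - 607 - 649.
So from 620 the first move is to 642.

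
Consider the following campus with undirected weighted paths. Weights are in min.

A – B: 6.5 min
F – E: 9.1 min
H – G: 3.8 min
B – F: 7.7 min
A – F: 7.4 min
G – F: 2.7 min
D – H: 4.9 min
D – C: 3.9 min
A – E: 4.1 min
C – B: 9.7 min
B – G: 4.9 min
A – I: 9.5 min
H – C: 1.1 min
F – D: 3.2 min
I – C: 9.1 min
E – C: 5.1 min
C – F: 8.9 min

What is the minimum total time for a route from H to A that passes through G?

13.9 min

Shortest H→G: H–G = 3.8
Best G to A: G–F–A costing 10.1
Total via G: 3.8 + 10.1 = 13.9 min.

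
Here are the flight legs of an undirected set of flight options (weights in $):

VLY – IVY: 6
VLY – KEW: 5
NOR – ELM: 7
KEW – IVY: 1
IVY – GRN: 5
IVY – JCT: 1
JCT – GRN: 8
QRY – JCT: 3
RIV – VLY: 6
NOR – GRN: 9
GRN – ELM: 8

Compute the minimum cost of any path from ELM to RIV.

$25

Enumerating some paths:
ELM → GRN → IVY → VLY → RIV: 8+5+6+6 = 25
ELM → GRN → JCT → IVY → VLY → RIV: 8+8+1+6+6 = 29
ELM → GRN → JCT → IVY → KEW → VLY → RIV: 8+8+1+1+5+6 = 29
Cheapest is ELM → GRN → IVY → VLY → RIV at $25.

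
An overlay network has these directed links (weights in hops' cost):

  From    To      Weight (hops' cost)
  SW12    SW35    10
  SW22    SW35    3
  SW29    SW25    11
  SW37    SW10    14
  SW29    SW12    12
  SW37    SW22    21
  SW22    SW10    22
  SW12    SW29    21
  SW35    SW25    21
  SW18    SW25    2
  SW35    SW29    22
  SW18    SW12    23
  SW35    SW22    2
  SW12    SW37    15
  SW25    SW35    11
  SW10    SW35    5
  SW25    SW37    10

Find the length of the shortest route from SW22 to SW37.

34 hops' cost

Shortest distances from SW22:
SW22: 0
SW35: 3  (via SW22)
SW10: 22  (via SW22)
SW25: 24  (via SW35)
SW29: 25  (via SW35)
SW37: 34  (via SW25)
Shortest route: SW22 → SW35 → SW25 → SW37 = 34 hops' cost.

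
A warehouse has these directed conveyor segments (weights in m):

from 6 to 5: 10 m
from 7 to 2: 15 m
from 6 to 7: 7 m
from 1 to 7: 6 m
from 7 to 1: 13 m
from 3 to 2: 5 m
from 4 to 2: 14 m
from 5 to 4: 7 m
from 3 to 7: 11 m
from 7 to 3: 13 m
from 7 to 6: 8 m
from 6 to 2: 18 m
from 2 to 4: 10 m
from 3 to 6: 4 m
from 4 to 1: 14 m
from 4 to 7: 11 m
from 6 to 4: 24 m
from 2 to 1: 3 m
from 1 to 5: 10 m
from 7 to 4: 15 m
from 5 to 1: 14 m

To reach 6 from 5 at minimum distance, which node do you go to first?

Candidate routes:
5 → 4 → 1 → 7 → 6: 7+14+6+8 = 35
5 → 4 → 7 → 6: 7+11+8 = 26
5 → 1 → 7 → 6: 14+6+8 = 28
Cheapest is 5 → 4 → 7 → 6 at 26 m.
So from 5 the first move is to 4.

4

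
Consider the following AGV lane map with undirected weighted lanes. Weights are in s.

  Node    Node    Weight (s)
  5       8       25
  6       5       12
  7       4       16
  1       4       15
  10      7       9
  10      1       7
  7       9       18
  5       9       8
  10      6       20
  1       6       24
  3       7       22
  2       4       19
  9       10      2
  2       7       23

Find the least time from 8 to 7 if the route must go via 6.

Shortest 8→6: 8 → 5 → 6 = 37
Shortest 6→7: 6 → 10 → 7 = 29
Total via 6: 37 + 29 = 66 s.

66 s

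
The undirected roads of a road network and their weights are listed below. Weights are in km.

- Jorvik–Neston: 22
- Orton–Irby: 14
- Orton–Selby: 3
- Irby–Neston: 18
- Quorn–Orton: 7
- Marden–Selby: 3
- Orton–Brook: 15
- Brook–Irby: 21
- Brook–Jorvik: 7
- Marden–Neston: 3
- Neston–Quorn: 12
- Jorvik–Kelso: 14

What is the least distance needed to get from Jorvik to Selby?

25 km

Enumerating some paths:
Jorvik - Neston - Quorn - Orton - Selby: 22+12+7+3 = 44
Jorvik - Brook - Orton - Selby: 7+15+3 = 25
Jorvik - Neston - Marden - Selby: 22+3+3 = 28
The minimum is 25 km via Jorvik - Brook - Orton - Selby.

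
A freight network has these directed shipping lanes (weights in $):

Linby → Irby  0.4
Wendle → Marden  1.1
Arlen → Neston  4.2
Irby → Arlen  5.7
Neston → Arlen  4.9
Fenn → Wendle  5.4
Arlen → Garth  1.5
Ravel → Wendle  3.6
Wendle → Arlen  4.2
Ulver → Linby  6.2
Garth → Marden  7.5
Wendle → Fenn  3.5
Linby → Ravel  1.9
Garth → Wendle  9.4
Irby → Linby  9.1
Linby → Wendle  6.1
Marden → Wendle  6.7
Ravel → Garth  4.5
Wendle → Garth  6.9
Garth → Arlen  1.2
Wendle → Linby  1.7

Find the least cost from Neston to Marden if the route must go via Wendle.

Best Neston to Wendle: Neston → Arlen → Garth → Wendle costing 15.8
Best Wendle to Marden: Wendle → Marden costing 1.1
Total via Wendle: 15.8 + 1.1 = $16.9.

$16.9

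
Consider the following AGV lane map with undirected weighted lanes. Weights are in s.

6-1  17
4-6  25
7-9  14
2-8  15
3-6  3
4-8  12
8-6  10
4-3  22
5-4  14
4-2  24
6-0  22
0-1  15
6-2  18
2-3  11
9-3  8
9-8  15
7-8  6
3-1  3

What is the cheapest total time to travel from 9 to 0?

26 s

Running Dijkstra from 9:
9: 0
3: 8  (via 9)
1: 11  (via 3)
6: 11  (via 3)
7: 14  (via 9)
8: 15  (via 9)
2: 19  (via 3)
0: 26  (via 1)
Shortest route: 9 → 3 → 1 → 0 = 26 s.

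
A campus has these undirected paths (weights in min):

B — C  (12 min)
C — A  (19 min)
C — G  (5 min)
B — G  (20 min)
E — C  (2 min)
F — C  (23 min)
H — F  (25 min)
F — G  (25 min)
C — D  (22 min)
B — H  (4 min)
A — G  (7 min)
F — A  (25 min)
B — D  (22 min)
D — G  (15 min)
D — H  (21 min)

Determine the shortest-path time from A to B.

24 min

Settle nodes by increasing distance from A:
A: 0
G: 7  (via A)
C: 12  (via G)
E: 14  (via C)
D: 22  (via G)
B: 24  (via C)
Shortest route: A–G–C–B = 24 min.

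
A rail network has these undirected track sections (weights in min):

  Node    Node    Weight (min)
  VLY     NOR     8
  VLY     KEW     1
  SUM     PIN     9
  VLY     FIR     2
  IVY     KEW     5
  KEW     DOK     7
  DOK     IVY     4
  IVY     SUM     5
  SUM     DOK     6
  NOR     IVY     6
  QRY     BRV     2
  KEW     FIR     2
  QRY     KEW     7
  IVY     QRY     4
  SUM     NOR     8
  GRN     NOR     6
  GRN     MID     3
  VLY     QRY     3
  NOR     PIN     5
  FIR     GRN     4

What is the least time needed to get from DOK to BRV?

Candidate routes:
DOK–IVY–KEW–VLY–QRY–BRV: 4+5+1+3+2 = 15
DOK–KEW–VLY–QRY–BRV: 7+1+3+2 = 13
DOK–IVY–QRY–BRV: 4+4+2 = 10
The minimum is 10 min via DOK–IVY–QRY–BRV.

10 min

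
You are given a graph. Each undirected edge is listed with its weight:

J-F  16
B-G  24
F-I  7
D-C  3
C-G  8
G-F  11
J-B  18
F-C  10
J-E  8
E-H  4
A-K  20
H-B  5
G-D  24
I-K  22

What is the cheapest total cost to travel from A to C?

Settle nodes by increasing distance from A:
A: 0
K: 20  (via A)
I: 42  (via K)
F: 49  (via I)
C: 59  (via F)
Shortest route: A–K–I–F–C = 59.

59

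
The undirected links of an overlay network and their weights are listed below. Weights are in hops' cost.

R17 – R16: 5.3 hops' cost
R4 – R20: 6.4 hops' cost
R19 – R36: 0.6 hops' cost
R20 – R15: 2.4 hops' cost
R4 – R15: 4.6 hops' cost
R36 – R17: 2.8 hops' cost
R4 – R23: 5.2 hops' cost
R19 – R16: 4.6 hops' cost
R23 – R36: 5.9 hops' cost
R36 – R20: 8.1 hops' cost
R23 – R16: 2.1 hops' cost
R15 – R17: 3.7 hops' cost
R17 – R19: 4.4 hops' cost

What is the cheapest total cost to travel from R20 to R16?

Settle nodes by increasing distance from R20:
R20: 0
R15: 2.4  (via R20)
R17: 6.1  (via R15)
R4: 6.4  (via R20)
R36: 8.1  (via R20)
R19: 8.7  (via R36)
R16: 11.4  (via R17)
Shortest route: R20 → R15 → R17 → R16 = 11.4 hops' cost.

11.4 hops' cost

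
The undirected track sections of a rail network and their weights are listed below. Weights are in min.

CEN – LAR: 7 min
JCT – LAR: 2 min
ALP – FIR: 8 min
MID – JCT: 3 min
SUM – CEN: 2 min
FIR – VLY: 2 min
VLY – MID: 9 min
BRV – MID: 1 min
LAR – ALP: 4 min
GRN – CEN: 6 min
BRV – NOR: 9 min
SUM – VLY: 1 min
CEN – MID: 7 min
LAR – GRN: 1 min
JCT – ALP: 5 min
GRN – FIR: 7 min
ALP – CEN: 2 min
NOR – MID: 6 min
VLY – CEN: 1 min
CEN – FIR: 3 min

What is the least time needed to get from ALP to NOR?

Shortest distances from ALP:
ALP: 0
CEN: 2  (via ALP)
VLY: 3  (via CEN)
SUM: 4  (via CEN)
LAR: 4  (via ALP)
FIR: 5  (via CEN)
GRN: 5  (via LAR)
JCT: 5  (via ALP)
MID: 8  (via JCT)
BRV: 9  (via MID)
NOR: 14  (via MID)
Shortest route: ALP → JCT → MID → NOR = 14 min.

14 min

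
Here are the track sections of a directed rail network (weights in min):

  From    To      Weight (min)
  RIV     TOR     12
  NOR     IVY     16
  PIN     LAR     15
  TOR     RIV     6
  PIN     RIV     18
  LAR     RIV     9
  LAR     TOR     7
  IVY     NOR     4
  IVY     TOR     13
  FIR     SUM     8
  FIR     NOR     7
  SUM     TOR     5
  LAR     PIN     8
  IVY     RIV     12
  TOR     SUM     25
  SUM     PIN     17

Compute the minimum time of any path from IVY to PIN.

55 min

Enumerating some paths:
IVY - TOR - SUM - PIN: 13+25+17 = 55
IVY - RIV - TOR - SUM - PIN: 12+12+25+17 = 66
The minimum is 55 min via IVY - TOR - SUM - PIN.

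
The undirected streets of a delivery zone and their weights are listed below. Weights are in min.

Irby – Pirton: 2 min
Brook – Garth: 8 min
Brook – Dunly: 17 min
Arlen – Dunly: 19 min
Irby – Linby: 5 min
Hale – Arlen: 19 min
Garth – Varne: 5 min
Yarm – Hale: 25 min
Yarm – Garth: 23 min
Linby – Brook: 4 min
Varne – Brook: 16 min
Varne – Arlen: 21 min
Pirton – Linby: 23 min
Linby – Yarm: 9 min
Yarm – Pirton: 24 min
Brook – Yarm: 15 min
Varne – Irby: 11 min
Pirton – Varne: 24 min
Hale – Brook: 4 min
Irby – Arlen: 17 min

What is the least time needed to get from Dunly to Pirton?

28 min

Candidate routes:
Dunly–Arlen–Irby–Pirton: 19+17+2 = 38
Dunly–Brook–Linby–Irby–Pirton: 17+4+5+2 = 28
Dunly–Brook–Garth–Varne–Irby–Pirton: 17+8+5+11+2 = 43
The minimum is 28 min via Dunly–Brook–Linby–Irby–Pirton.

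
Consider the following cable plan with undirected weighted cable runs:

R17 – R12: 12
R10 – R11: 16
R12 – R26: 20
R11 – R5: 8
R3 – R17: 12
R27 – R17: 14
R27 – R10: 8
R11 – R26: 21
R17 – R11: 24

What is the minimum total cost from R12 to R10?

Enumerating some paths:
R12–R17–R27–R10: 12+14+8 = 34
R12–R17–R11–R10: 12+24+16 = 52
R12–R26–R11–R10: 20+21+16 = 57
The minimum is 34 via R12–R17–R27–R10.

34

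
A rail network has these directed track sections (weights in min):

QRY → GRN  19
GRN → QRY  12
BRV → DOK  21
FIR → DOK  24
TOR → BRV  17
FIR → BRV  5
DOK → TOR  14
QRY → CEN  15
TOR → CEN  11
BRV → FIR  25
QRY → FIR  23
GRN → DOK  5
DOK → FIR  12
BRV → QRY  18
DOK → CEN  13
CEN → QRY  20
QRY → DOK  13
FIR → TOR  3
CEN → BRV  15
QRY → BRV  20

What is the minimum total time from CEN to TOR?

Candidate routes:
CEN → BRV → FIR → TOR: 15+25+3 = 43
CEN → QRY → FIR → TOR: 20+23+3 = 46
CEN → QRY → DOK → TOR: 20+13+14 = 47
The minimum is 43 min via CEN → BRV → FIR → TOR.

43 min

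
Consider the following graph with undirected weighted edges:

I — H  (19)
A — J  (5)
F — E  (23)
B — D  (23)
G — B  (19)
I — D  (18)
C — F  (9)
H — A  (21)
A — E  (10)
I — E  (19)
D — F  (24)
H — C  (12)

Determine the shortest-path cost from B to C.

56

Running Dijkstra from B:
B: 0
G: 19  (via B)
D: 23  (via B)
I: 41  (via D)
F: 47  (via D)
C: 56  (via F)
Shortest route: B → D → F → C = 56.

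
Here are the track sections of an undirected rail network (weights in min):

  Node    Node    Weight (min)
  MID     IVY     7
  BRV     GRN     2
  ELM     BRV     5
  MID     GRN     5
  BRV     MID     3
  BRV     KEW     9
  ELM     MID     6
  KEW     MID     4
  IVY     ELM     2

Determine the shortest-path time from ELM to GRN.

Enumerating some paths:
ELM → MID → BRV → GRN: 6+3+2 = 11
ELM → BRV → GRN: 5+2 = 7
The minimum is 7 min via ELM → BRV → GRN.

7 min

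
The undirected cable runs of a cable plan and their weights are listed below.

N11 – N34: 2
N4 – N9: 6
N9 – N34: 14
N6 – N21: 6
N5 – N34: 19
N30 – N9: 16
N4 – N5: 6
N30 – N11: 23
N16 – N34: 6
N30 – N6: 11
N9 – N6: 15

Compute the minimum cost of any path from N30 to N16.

Compare a few routes:
N30 → N6 → N9 → N34 → N16: 11+15+14+6 = 46
N30 → N9 → N4 → N5 → N34 → N16: 16+6+6+19+6 = 53
N30 → N9 → N34 → N16: 16+14+6 = 36
N30 → N11 → N34 → N16: 23+2+6 = 31
Cheapest is N30 → N11 → N34 → N16 at 31.

31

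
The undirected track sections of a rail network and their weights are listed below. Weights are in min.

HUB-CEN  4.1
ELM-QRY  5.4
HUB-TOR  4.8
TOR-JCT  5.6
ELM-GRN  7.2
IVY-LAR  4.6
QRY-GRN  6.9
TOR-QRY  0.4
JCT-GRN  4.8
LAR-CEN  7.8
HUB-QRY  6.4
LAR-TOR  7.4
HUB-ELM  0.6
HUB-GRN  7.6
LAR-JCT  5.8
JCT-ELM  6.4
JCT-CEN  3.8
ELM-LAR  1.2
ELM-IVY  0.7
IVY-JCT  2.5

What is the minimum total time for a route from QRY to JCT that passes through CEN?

13.1 min

Best QRY to CEN: QRY → TOR → HUB → CEN costing 9.3
Best CEN to JCT: CEN → JCT costing 3.8
Total via CEN: 9.3 + 3.8 = 13.1 min.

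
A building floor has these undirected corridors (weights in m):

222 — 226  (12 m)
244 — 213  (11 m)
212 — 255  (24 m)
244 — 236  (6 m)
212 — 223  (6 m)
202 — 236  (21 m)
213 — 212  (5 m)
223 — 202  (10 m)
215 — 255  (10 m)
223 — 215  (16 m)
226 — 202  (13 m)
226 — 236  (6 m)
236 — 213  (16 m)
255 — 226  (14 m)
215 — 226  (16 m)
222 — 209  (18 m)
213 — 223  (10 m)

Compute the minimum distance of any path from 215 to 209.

46 m

Enumerating some paths:
215 → 255 → 226 → 222 → 209: 10+14+12+18 = 54
215 → 223 → 202 → 226 → 222 → 209: 16+10+13+12+18 = 69
215 → 226 → 222 → 209: 16+12+18 = 46
The minimum is 46 m via 215 → 226 → 222 → 209.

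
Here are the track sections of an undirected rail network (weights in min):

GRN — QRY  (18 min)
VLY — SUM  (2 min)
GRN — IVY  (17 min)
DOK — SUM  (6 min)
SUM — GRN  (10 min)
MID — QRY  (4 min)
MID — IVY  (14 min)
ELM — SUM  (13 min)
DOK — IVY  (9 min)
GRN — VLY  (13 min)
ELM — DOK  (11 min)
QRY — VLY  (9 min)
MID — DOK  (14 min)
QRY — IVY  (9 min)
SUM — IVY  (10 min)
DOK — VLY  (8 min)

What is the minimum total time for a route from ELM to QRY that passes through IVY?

29 min

Best ELM to IVY: ELM → DOK → IVY costing 20
Best IVY to QRY: IVY → QRY costing 9
Total via IVY: 20 + 9 = 29 min.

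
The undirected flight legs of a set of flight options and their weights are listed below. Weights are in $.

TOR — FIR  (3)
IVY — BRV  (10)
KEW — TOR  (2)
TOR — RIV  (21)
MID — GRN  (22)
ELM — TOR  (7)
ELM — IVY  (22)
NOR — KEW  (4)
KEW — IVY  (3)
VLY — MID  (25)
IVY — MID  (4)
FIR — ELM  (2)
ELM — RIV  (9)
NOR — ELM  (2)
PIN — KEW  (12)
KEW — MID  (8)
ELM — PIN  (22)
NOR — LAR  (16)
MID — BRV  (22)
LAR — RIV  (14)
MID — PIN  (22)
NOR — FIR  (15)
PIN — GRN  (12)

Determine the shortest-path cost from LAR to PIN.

Enumerating some paths:
LAR → NOR → ELM → TOR → KEW → PIN: 16+2+7+2+12 = 39
LAR → NOR → KEW → PIN: 16+4+12 = 32
LAR → NOR → ELM → FIR → TOR → KEW → PIN: 16+2+2+3+2+12 = 37
Cheapest is LAR → NOR → KEW → PIN at $32.

$32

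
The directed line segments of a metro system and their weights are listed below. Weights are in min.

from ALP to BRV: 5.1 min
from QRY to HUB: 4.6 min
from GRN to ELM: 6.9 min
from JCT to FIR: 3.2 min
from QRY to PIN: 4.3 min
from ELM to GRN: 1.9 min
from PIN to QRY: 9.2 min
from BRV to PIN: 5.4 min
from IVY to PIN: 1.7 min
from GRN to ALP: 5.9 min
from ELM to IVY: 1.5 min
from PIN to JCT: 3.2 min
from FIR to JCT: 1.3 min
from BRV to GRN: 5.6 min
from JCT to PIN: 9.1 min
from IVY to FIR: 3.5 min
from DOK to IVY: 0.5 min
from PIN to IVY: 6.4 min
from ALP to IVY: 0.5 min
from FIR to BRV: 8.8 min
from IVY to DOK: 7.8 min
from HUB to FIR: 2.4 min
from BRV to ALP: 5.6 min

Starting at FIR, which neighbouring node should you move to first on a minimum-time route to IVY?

BRV

Enumerating some paths:
FIR–JCT–PIN–IVY: 1.3+9.1+6.4 = 16.8
FIR–BRV–ALP–IVY: 8.8+5.6+0.5 = 14.9
Cheapest is FIR–BRV–ALP–IVY at 14.9 min.
So from FIR the first move is to BRV.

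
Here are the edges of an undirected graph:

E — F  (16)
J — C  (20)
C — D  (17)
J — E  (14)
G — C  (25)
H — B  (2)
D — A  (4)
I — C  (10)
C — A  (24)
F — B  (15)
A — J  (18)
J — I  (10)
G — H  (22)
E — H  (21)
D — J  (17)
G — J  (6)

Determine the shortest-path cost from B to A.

Running Dijkstra from B:
B: 0
H: 2  (via B)
F: 15  (via B)
E: 23  (via H)
G: 24  (via H)
J: 30  (via G)
I: 40  (via J)
D: 47  (via J)
A: 48  (via J)
Shortest route: B → H → G → J → A = 48.

48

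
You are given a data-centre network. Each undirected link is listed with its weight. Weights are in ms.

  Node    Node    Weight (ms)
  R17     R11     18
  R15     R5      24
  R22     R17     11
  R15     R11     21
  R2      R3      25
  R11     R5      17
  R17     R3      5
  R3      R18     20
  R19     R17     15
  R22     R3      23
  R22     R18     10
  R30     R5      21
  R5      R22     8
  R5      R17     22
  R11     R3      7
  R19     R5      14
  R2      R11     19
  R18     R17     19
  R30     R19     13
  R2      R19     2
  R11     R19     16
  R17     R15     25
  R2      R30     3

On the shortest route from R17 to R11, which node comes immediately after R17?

Candidate routes:
R17 - R11: 18 = 18
R17 - R3 - R11: 5+7 = 12
Cheapest is R17 - R3 - R11 at 12 ms.
So from R17 the first move is to R3.

R3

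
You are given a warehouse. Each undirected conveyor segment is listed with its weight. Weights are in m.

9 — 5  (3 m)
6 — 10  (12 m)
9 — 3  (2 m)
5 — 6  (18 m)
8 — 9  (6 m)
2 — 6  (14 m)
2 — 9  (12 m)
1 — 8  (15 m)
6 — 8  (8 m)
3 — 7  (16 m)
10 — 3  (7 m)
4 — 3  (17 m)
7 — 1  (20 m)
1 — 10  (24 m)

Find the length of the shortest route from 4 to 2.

Enumerating some paths:
4–3–9–2: 17+2+12 = 31
4–3–9–8–6–2: 17+2+6+8+14 = 47
Cheapest is 4–3–9–2 at 31 m.

31 m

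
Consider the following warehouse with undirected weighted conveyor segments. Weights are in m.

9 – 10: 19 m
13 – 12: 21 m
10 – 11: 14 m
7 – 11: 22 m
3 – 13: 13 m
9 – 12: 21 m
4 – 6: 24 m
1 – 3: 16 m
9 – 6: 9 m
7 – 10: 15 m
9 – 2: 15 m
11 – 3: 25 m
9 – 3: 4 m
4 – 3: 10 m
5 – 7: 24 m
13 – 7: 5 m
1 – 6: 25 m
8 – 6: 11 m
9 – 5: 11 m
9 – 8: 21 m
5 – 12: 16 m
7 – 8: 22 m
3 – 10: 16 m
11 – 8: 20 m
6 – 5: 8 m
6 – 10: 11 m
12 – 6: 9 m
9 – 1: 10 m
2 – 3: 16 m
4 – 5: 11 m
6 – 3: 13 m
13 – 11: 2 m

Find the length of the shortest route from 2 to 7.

Settle nodes by increasing distance from 2:
2: 0
9: 15  (via 2)
3: 16  (via 2)
6: 24  (via 9)
1: 25  (via 9)
4: 26  (via 3)
5: 26  (via 9)
13: 29  (via 3)
11: 31  (via 13)
10: 32  (via 3)
12: 33  (via 6)
7: 34  (via 13)
Shortest route: 2–3–13–7 = 34 m.

34 m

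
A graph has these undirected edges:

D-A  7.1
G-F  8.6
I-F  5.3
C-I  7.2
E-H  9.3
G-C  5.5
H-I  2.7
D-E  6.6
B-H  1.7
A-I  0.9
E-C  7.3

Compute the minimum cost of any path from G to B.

Compare a few routes:
G–F–I–H–B: 8.6+5.3+2.7+1.7 = 18.3
G–C–E–H–B: 5.5+7.3+9.3+1.7 = 23.8
G–C–E–D–A–I–H–B: 5.5+7.3+6.6+7.1+0.9+2.7+1.7 = 31.8
G–C–I–H–B: 5.5+7.2+2.7+1.7 = 17.1
Cheapest is G–C–I–H–B at 17.1.

17.1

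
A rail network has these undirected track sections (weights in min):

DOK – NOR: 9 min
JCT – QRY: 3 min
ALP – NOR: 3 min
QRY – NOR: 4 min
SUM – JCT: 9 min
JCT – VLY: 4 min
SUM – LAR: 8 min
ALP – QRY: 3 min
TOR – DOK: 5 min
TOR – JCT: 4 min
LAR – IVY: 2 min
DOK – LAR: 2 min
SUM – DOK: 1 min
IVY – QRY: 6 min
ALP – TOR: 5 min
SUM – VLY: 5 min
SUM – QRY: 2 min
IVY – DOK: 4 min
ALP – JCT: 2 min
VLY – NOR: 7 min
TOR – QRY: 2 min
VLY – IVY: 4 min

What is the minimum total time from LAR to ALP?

Settle nodes by increasing distance from LAR:
LAR: 0
DOK: 2  (via LAR)
IVY: 2  (via LAR)
SUM: 3  (via DOK)
QRY: 5  (via SUM)
VLY: 6  (via IVY)
TOR: 7  (via DOK)
ALP: 8  (via QRY)
Shortest route: LAR–DOK–SUM–QRY–ALP = 8 min.

8 min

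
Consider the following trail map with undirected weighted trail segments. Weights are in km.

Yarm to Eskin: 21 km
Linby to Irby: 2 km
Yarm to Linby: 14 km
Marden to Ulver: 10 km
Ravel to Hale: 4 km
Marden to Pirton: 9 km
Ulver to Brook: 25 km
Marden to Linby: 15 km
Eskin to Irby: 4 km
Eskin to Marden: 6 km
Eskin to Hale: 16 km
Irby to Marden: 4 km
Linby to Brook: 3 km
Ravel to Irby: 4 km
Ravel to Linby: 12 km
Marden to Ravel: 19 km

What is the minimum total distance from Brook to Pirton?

18 km

Enumerating some paths:
Brook–Linby–Irby–Marden–Pirton: 3+2+4+9 = 18
Brook–Linby–Irby–Eskin–Marden–Pirton: 3+2+4+6+9 = 24
Cheapest is Brook–Linby–Irby–Marden–Pirton at 18 km.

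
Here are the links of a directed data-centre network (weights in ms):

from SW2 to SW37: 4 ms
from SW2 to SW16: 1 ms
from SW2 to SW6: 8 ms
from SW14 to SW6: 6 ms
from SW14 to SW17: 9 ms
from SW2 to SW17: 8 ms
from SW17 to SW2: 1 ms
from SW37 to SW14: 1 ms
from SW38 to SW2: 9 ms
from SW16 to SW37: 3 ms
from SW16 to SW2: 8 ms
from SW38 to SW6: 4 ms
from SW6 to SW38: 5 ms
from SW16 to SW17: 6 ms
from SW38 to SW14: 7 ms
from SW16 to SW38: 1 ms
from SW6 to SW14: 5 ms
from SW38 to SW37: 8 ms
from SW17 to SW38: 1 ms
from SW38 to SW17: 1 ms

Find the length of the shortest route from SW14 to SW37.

14 ms

Settle nodes by increasing distance from SW14:
SW14: 0
SW6: 6  (via SW14)
SW17: 9  (via SW14)
SW38: 10  (via SW17)
SW2: 10  (via SW17)
SW16: 11  (via SW2)
SW37: 14  (via SW2)
Shortest route: SW14–SW17–SW2–SW37 = 14 ms.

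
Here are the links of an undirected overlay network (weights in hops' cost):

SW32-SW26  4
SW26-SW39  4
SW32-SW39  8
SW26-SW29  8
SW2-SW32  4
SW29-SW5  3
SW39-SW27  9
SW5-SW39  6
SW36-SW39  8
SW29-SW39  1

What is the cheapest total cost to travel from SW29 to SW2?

13 hops' cost

Candidate routes:
SW29 → SW26 → SW32 → SW2: 8+4+4 = 16
SW29 → SW39 → SW32 → SW2: 1+8+4 = 13
The minimum is 13 hops' cost via SW29 → SW39 → SW32 → SW2.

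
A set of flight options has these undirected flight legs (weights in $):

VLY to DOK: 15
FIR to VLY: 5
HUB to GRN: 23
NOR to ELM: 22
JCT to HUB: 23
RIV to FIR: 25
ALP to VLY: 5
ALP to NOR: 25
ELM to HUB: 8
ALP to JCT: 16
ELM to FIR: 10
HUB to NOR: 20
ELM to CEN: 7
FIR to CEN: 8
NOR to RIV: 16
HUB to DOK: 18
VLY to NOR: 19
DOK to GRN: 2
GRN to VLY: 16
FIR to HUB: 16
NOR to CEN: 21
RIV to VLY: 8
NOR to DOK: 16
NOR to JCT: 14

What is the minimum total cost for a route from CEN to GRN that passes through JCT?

$66

Best CEN to JCT: CEN → FIR → VLY → ALP → JCT costing 34
Best JCT to GRN: JCT → NOR → DOK → GRN costing 32
Total via JCT: 34 + 32 = $66.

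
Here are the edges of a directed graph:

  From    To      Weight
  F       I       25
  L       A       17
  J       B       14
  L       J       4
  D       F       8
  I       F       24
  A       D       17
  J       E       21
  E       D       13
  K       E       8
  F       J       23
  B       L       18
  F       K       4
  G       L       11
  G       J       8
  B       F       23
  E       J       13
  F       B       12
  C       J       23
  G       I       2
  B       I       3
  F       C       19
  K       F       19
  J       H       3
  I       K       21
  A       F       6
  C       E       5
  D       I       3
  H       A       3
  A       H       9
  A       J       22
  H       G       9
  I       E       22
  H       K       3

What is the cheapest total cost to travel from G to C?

39

Candidate routes:
G → I → F → C: 2+24+19 = 45
G → J → H → A → F → C: 8+3+3+6+19 = 39
G → L → J → H → A → F → C: 11+4+3+3+6+19 = 46
Cheapest is G → J → H → A → F → C at 39.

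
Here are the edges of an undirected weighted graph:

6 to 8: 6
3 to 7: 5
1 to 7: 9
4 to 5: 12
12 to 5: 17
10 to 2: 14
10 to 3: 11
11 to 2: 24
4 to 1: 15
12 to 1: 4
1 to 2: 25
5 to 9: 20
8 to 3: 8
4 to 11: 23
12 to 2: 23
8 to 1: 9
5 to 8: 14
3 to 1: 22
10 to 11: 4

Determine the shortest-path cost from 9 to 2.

60

Compare a few routes:
9 → 5 → 8 → 1 → 2: 20+14+9+25 = 68
9 → 5 → 12 → 1 → 2: 20+17+4+25 = 66
9 → 5 → 12 → 2: 20+17+23 = 60
9 → 5 → 8 → 3 → 10 → 2: 20+14+8+11+14 = 67
The minimum is 60 via 9 → 5 → 12 → 2.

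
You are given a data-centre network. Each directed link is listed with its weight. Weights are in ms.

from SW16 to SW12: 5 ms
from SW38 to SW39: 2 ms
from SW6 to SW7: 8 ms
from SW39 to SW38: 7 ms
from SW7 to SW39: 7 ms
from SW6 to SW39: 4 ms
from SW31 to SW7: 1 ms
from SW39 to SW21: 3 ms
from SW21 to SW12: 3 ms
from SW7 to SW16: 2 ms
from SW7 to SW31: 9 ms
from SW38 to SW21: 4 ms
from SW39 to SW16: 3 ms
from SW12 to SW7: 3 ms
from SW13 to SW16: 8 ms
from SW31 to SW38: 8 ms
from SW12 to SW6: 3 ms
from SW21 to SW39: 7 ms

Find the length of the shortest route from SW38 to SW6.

Running Dijkstra from SW38:
SW38: 0
SW39: 2  (via SW38)
SW21: 4  (via SW38)
SW16: 5  (via SW39)
SW12: 7  (via SW21)
SW6: 10  (via SW12)
Shortest route: SW38 → SW21 → SW12 → SW6 = 10 ms.

10 ms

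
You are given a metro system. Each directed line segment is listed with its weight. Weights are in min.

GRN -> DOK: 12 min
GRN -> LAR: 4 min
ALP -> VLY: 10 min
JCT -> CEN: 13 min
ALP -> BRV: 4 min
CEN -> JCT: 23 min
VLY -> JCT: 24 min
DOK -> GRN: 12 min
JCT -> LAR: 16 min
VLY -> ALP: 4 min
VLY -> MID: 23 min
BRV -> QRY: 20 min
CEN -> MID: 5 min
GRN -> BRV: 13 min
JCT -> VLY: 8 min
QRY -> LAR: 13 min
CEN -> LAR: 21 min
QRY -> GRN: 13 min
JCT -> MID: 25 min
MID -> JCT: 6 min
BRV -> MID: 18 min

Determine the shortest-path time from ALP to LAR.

37 min

Settle nodes by increasing distance from ALP:
ALP: 0
BRV: 4  (via ALP)
VLY: 10  (via ALP)
MID: 22  (via BRV)
QRY: 24  (via BRV)
JCT: 28  (via MID)
GRN: 37  (via QRY)
LAR: 37  (via QRY)
Shortest route: ALP → BRV → QRY → LAR = 37 min.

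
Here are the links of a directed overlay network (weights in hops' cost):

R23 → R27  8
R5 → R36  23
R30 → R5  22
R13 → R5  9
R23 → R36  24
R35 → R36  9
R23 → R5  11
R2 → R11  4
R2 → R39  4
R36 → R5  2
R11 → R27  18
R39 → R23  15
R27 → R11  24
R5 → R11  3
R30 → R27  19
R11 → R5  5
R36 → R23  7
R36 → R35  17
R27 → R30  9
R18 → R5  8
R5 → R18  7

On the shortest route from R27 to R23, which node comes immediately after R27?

R11

Enumerating some paths:
R27 → R30 → R5 → R36 → R23: 9+22+23+7 = 61
R27 → R11 → R5 → R36 → R23: 24+5+23+7 = 59
The minimum is 59 hops' cost via R27 → R11 → R5 → R36 → R23.
So from R27 the first move is to R11.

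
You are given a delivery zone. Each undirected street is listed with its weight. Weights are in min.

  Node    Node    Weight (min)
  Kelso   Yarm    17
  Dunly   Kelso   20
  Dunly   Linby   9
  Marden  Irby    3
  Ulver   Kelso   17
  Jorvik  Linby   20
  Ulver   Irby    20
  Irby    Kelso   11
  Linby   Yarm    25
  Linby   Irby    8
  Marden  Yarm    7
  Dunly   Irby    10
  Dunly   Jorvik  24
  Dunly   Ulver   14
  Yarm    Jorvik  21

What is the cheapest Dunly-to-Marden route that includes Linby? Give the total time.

Shortest Dunly→Linby: Dunly → Linby = 9
Shortest Linby→Marden: Linby → Irby → Marden = 11
Total via Linby: 9 + 11 = 20 min.

20 min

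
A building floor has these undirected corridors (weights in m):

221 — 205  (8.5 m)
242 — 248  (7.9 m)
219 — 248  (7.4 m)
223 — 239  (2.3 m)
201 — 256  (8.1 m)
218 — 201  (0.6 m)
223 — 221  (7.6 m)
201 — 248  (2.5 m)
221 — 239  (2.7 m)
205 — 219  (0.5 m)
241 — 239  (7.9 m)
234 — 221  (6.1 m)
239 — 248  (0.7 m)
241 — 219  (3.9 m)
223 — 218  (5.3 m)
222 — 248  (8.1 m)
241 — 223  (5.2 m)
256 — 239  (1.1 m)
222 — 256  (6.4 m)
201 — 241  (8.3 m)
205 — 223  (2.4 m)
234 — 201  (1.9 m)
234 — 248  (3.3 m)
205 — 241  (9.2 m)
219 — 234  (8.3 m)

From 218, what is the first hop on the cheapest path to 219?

Candidate routes:
218–201–234–219: 0.6+1.9+8.3 = 10.8
218–201–248–219: 0.6+2.5+7.4 = 10.5
218–223–205–219: 5.3+2.4+0.5 = 8.2
218–201–248–239–223–205–219: 0.6+2.5+0.7+2.3+2.4+0.5 = 9
Cheapest is 218–223–205–219 at 8.2 m.
So from 218 the first move is to 223.

223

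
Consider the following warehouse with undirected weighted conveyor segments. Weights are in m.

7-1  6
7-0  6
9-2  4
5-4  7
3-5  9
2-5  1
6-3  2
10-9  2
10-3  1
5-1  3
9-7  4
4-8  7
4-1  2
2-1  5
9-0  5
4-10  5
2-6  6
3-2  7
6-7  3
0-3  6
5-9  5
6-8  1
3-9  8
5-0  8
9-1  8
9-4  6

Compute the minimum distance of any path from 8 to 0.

9 m

Candidate routes:
8 → 6 → 7 → 0: 1+3+6 = 10
8 → 6 → 3 → 0: 1+2+6 = 9
Cheapest is 8 → 6 → 3 → 0 at 9 m.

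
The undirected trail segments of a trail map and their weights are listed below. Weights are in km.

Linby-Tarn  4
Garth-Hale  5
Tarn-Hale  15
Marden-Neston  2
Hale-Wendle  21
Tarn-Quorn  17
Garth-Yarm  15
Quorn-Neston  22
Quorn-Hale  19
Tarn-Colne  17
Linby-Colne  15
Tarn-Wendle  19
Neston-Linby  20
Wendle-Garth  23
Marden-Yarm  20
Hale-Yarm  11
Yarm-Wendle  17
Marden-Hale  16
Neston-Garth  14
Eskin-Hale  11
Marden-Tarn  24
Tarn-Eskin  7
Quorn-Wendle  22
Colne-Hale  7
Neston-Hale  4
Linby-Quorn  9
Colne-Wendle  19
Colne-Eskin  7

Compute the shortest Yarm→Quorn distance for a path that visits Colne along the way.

Best Yarm to Colne: Yarm → Hale → Colne costing 18
Best Colne to Quorn: Colne → Linby → Quorn costing 24
Total via Colne: 18 + 24 = 42 km.

42 km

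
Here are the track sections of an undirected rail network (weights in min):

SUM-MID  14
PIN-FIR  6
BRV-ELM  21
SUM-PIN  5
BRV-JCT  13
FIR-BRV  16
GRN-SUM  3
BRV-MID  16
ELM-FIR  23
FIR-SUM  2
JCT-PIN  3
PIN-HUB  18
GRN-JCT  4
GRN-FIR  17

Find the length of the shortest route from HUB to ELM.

47 min

Compare a few routes:
HUB - PIN - SUM - FIR - ELM: 18+5+2+23 = 48
HUB - PIN - FIR - ELM: 18+6+23 = 47
The minimum is 47 min via HUB - PIN - FIR - ELM.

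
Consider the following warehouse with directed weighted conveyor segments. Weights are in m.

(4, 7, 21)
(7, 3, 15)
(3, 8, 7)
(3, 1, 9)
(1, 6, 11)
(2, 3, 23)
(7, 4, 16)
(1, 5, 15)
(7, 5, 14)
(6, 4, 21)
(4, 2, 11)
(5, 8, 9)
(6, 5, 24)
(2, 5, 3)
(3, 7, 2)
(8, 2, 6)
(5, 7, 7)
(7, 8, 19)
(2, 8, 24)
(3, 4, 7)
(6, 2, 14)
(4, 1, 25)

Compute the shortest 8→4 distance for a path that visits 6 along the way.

70 m

Shortest 8→6: 8–2–3–1–6 = 49
Shortest 6→4: 6–4 = 21
Total via 6: 49 + 21 = 70 m.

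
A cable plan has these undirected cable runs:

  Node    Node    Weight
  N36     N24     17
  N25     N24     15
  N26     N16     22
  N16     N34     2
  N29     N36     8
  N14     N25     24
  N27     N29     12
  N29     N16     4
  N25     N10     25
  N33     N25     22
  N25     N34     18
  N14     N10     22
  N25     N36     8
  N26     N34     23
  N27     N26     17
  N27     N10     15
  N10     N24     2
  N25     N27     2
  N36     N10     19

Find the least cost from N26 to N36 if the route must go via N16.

34

Shortest N26→N16: N26–N16 = 22
Shortest N16→N36: N16–N29–N36 = 12
Total via N16: 22 + 12 = 34.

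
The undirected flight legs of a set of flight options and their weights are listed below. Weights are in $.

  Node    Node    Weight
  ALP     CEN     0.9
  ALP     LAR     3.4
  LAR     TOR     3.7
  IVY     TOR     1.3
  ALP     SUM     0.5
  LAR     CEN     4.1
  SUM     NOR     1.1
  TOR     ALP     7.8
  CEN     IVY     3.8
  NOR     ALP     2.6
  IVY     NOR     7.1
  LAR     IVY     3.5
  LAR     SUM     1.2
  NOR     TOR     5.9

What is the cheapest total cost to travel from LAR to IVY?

Candidate routes:
LAR–SUM–ALP–CEN–IVY: 1.2+0.5+0.9+3.8 = 6.4
LAR–IVY: 3.5 = 3.5
LAR–TOR–IVY: 3.7+1.3 = 5
LAR–CEN–IVY: 4.1+3.8 = 7.9
The minimum is $3.5 via LAR–IVY.

$3.5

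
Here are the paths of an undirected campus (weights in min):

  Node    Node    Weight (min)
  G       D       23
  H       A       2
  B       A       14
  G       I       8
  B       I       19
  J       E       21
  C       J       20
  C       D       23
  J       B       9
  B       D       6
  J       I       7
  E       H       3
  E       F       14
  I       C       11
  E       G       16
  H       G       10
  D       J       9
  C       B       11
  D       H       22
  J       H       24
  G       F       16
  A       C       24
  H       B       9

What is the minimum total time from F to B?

26 min

Candidate routes:
F - E - H - B: 14+3+9 = 26
F - G - H - B: 16+10+9 = 35
F - G - I - J - B: 16+8+7+9 = 40
F - E - H - A - B: 14+3+2+14 = 33
Cheapest is F - E - H - B at 26 min.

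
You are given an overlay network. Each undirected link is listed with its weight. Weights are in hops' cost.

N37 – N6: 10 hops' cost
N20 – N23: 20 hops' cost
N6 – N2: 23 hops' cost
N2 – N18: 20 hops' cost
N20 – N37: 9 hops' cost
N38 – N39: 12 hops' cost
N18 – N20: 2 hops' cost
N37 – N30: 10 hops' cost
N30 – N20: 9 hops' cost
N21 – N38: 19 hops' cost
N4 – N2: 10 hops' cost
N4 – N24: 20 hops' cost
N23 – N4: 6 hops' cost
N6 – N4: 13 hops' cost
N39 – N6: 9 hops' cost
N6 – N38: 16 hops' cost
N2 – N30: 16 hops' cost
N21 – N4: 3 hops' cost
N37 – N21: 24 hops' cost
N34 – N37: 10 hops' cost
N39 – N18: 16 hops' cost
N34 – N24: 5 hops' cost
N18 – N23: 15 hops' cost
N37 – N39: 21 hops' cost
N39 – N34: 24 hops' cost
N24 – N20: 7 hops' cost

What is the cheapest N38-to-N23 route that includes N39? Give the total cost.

40 hops' cost

Best N38 to N39: N38–N39 costing 12
Shortest N39→N23: N39–N6–N4–N23 = 28
Total via N39: 12 + 28 = 40 hops' cost.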